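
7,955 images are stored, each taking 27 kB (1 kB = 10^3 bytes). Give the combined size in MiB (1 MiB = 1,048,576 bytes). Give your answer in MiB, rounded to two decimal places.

Total = 7,955 × 27 kB = 214,785 kB
= 214,785 × 1,000 bytes = 214,785,000 bytes
1 MiB = 1,048,576 bytes
214,785,000 / 1,048,576 = 204.83 MiB

204.83 MiB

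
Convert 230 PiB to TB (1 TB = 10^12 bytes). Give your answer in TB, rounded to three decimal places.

258,956.979 TB

230 PiB = 230 × 2^50 bytes = 258,956,978,573,803,520 bytes
1 TB = 10^12 bytes = 1,000,000,000,000 bytes
258,956,978,573,803,520 / 1,000,000,000,000 = 258,956.979 TB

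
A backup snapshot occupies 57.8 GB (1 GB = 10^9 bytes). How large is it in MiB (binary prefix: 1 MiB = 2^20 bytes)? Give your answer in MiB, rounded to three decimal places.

55,122.375 MiB

57.8 GB × 1,000,000,000 bytes/GB = 57,800,000,000 bytes
1 MiB = 1,048,576 bytes
57,800,000,000 / 1,048,576 = 55,122.375 MiB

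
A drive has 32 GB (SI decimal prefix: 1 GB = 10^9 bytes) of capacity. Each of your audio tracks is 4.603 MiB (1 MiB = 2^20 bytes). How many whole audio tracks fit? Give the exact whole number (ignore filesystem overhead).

6,629

Capacity: 32 GB = 32,000,000,000 bytes
Per item: 4.603 MiB = 4,826,595.328 bytes
⌊32,000,000,000 / 4,826,595.328⌋ = 6,629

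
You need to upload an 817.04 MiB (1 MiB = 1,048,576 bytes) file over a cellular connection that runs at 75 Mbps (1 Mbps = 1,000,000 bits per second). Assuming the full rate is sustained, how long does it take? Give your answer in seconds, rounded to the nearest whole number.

91 seconds

817.04 MiB = 856,728,535.04 bytes = 6,853,828,280.32 bits
75 Mbps = 75,000,000 bits/s
time = 6,853,828,280.32 / 75,000,000 = 91 s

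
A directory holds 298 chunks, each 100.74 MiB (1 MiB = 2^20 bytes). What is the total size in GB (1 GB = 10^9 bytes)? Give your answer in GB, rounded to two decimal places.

31.48 GB

Total = 298 × 100.74 MiB = 30020.52 MiB
= 30020.52 × 1,048,576 bytes = 31,478,796,779.52 bytes
1 GB = 1,000,000,000 bytes
31,478,796,779.52 / 1,000,000,000 = 31.48 GB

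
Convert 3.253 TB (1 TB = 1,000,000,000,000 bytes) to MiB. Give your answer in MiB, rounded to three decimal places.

3,102,302.551 MiB

3.253 TB = 3.253 × 10^12 bytes = 3,253,000,000,000 bytes
1 MiB = 2^20 bytes = 1,048,576 bytes
3,253,000,000,000 / 1,048,576 = 3,102,302.551 MiB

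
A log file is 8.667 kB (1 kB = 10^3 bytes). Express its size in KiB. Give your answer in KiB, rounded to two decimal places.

8.46 KiB

8.667 kB = 8.667 × 10^3 bytes = 8,667 bytes
1 KiB = 1,024 bytes
8,667 / 1,024 = 8.46 KiB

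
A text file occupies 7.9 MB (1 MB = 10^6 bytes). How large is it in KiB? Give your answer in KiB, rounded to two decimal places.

7,714.84 KiB

7.9 MB × 1,000,000 bytes/MB = 7,900,000 bytes
1 KiB = 1,024 bytes
7,900,000 / 1,024 = 7,714.84 KiB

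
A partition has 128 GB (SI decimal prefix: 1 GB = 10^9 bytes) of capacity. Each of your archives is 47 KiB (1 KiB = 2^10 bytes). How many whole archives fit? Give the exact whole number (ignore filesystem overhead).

Capacity: 128 GB = 128,000,000,000 bytes
Per item: 47 KiB = 48,128 bytes
⌊128,000,000,000 / 48,128⌋ = 2,659,574

2,659,574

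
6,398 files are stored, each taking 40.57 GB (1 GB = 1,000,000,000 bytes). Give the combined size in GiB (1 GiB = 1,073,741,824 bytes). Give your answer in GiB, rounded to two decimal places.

Total = 6,398 × 40.57 GB = 259566.86 GB
= 259566.86 × 1,000,000,000 bytes = 259,566,860,000,000 bytes
1 GiB = 1,073,741,824 bytes
259,566,860,000,000 / 1,073,741,824 = 241,740.48 GiB

241,740.48 GiB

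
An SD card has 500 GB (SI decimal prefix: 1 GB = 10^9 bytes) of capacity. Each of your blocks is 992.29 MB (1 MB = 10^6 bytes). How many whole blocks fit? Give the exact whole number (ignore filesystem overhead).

503

Capacity: 500 GB = 500,000,000,000 bytes
Per item: 992.29 MB = 992,290,000 bytes
⌊500,000,000,000 / 992,290,000⌋ = 503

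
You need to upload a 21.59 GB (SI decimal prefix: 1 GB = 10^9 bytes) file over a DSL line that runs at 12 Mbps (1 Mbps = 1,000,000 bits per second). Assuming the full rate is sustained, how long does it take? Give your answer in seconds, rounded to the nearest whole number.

21.59 GB = 21,590,000,000 bytes = 172,720,000,000 bits
12 Mbps = 12,000,000 bits/s
time = 172,720,000,000 / 12,000,000 = 14,393 s

14,393 seconds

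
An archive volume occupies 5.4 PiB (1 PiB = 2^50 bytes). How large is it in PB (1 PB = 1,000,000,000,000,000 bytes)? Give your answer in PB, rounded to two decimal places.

6.08 PB

5.4 PiB × 1,125,899,906,842,624 bytes/PiB = 6,079,859,496,950,169.6 bytes
1 PB = 10^15 bytes = 1,000,000,000,000,000 bytes
6,079,859,496,950,169.6 / 1,000,000,000,000,000 = 6.08 PB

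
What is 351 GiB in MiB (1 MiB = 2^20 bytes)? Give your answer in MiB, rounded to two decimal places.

359,424.00 MiB

351 GiB = 351 × 2^30 bytes = 376,883,380,224 bytes
1 MiB = 1,048,576 bytes
376,883,380,224 / 1,048,576 = 359,424.00 MiB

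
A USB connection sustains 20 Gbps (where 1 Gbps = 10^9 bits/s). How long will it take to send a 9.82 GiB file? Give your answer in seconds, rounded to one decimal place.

9.82 GiB = 10,544,144,711.68 bytes = 84,353,157,693.44 bits
20 Gbps = 20,000,000,000 bits/s
time = 84,353,157,693.44 / 20,000,000,000 = 4.2 s

4.2 seconds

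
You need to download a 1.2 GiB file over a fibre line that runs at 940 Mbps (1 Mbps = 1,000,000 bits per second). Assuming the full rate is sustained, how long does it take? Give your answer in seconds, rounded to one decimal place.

11.0 seconds

1.2 GiB = 1,288,490,188.8 bytes = 10,307,921,510.4 bits
940 Mbps = 940,000,000 bits/s
time = 10,307,921,510.4 / 940,000,000 = 11.0 s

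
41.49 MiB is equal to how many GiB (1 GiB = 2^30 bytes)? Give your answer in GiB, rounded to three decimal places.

0.041 GiB

41.49 MiB = 41.49 × 2^20 bytes = 43,505,418.24 bytes
1 GiB = 2^30 bytes = 1,073,741,824 bytes
43,505,418.24 / 1,073,741,824 = 0.041 GiB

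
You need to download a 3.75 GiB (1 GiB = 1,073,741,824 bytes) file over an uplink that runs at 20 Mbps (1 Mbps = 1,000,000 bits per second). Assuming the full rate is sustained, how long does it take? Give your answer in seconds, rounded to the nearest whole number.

1,611 seconds

3.75 GiB = 4,026,531,840 bytes = 32,212,254,720 bits
20 Mbps = 20,000,000 bits/s
time = 32,212,254,720 / 20,000,000 = 1,611 s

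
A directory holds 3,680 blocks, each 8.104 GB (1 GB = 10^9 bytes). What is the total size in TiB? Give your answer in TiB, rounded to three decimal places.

Total = 3,680 × 8.104 GB = 29822.72 GB
= 29822.72 × 1,000,000,000 bytes = 29,822,720,000,000 bytes
1 TiB = 1,099,511,627,776 bytes
29,822,720,000,000 / 1,099,511,627,776 = 27.124 TiB

27.124 TiB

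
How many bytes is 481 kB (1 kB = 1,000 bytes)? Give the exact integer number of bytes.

481 × 1,000 = 481,000 bytes  (1 kB = 10^3 bytes)

481,000 bytes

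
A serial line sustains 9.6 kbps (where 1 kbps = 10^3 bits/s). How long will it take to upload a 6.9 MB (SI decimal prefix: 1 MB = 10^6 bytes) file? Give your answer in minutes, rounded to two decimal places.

6.9 MB = 6,900,000 bytes = 55,200,000 bits
9.6 kbps = 9,600 bits/s
time = 55,200,000 / 9,600 = 5,750.000 s
5,750.000 s / 60 = 95.83 minutes

95.83 minutes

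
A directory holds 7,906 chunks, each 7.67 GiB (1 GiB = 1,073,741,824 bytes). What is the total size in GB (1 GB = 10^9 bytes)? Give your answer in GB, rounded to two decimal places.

Total = 7,906 × 7.67 GiB = 60639.02 GiB
= 60639.02 × 1,073,741,824 bytes = 65,110,651,940,372.48 bytes
1 GB = 1,000,000,000 bytes
65,110,651,940,372.48 / 1,000,000,000 = 65,110.65 GB

65,110.65 GB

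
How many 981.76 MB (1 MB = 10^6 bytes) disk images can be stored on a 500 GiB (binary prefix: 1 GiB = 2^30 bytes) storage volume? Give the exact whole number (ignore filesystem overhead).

Capacity: 500 GiB = 536,870,912,000 bytes
Per item: 981.76 MB = 981,760,000 bytes
⌊536,870,912,000 / 981,760,000⌋ = 546

546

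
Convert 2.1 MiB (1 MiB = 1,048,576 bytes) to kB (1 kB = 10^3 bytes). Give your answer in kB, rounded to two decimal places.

2,202.01 kB

2.1 MiB × 1,048,576 bytes/MiB = 2,202,009.6 bytes
1 kB = 1,000 bytes
2,202,009.6 / 1,000 = 2,202.01 kB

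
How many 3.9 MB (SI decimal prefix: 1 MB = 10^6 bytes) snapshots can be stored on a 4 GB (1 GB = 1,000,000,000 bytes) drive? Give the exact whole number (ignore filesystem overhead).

Capacity: 4 GB = 4,000,000,000 bytes
Per item: 3.9 MB = 3,900,000 bytes
⌊4,000,000,000 / 3,900,000⌋ = 1,025

1,025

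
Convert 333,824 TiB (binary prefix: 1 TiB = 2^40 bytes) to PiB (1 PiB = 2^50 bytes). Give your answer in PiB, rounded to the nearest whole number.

333,824 TiB = 333,824 × 2^40 bytes = 367,043,369,630,695,424 bytes
1 PiB = 2^50 bytes = 1,125,899,906,842,624 bytes
367,043,369,630,695,424 / 1,125,899,906,842,624 = 326 PiB

326 PiB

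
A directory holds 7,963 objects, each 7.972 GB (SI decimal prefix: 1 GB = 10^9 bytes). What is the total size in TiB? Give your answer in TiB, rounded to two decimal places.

Total = 7,963 × 7.972 GB = 63481.036 GB
= 63481.036 × 1,000,000,000 bytes = 63,481,036,000,000 bytes
1 TiB = 1,099,511,627,776 bytes
63,481,036,000,000 / 1,099,511,627,776 = 57.74 TiB

57.74 TiB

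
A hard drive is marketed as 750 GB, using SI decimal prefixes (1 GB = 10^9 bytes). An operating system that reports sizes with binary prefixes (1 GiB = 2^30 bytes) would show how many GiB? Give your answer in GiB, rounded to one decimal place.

698.5 GiB

750 GB × 1,000,000,000 bytes/GB = 750,000,000,000 bytes
1 GiB = 2^30 bytes = 1,073,741,824 bytes
750,000,000,000 / 1,073,741,824 = 698.5 GiB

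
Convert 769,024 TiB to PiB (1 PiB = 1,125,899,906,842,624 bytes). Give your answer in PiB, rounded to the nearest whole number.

769,024 TiB = 769,024 × 2^40 bytes = 845,550,830,038,810,624 bytes
1 PiB = 1,125,899,906,842,624 bytes
845,550,830,038,810,624 / 1,125,899,906,842,624 = 751 PiB

751 PiB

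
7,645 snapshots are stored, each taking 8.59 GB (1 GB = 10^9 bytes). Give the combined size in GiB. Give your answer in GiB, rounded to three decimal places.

Total = 7,645 × 8.59 GB = 65670.55 GB
= 65670.55 × 1,000,000,000 bytes = 65,670,550,000,000 bytes
1 GiB = 1,073,741,824 bytes
65,670,550,000,000 / 1,073,741,824 = 61,160.466 GiB

61,160.466 GiB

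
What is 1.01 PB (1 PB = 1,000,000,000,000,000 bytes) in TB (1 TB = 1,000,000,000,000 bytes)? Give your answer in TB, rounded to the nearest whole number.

1.01 PB = 1.01 × 10^15 bytes = 1,010,000,000,000,000 bytes
1 TB = 10^12 bytes = 1,000,000,000,000 bytes
1,010,000,000,000,000 / 1,000,000,000,000 = 1,010 TB

1,010 TB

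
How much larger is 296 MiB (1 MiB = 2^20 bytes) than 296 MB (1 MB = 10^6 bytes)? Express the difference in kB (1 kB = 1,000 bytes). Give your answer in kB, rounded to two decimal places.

14,378.50 kB

296 MiB = 296 × 1,048,576 = 310,378,496 bytes
296 MB = 296 × 1,000,000 = 296,000,000 bytes
difference = 14,378,496 bytes
14,378,496 / 1,000 = 14,378.50 kB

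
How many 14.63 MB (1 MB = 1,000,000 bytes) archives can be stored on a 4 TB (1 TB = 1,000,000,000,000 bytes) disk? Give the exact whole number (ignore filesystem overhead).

Capacity: 4 TB = 4,000,000,000,000 bytes
Per item: 14.63 MB = 14,630,000 bytes
⌊4,000,000,000,000 / 14,630,000⌋ = 273,410

273,410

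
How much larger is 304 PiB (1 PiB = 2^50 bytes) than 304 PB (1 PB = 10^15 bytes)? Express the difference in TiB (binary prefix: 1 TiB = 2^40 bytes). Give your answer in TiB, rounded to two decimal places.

304 PiB = 304 × 1,125,899,906,842,624 = 342,273,571,680,157,696 bytes
304 PB = 304 × 1,000,000,000,000,000 = 304,000,000,000,000,000 bytes
difference = 38,273,571,680,157,696 bytes
38,273,571,680,157,696 / 1,099,511,627,776 = 34,809.61 TiB

34,809.61 TiB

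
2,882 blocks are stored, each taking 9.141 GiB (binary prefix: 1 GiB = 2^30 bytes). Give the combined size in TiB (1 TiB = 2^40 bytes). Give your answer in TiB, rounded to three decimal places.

25.727 TiB

Total = 2,882 × 9.141 GiB = 26344.362 GiB
= 26344.362 × 1,073,741,824 bytes = 28,287,043,305,996.288 bytes
1 TiB = 1,099,511,627,776 bytes
28,287,043,305,996.288 / 1,099,511,627,776 = 25.727 TiB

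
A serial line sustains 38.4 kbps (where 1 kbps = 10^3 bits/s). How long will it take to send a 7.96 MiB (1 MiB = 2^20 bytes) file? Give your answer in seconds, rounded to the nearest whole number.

1,739 seconds

7.96 MiB = 8,346,664.96 bytes = 66,773,319.68 bits
38.4 kbps = 38,400 bits/s
time = 66,773,319.68 / 38,400 = 1,739 s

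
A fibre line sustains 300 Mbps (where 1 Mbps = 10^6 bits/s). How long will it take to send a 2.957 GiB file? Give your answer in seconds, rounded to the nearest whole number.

85 seconds

2.957 GiB = 3,175,054,573.568 bytes = 25,400,436,588.544 bits
300 Mbps = 300,000,000 bits/s
time = 25,400,436,588.544 / 300,000,000 = 85 s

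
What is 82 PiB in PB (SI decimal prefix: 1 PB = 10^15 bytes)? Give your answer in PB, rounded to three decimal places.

92.324 PB

82 PiB = 82 × 2^50 bytes = 92,323,792,361,095,168 bytes
1 PB = 1,000,000,000,000,000 bytes
92,323,792,361,095,168 / 1,000,000,000,000,000 = 92.324 PB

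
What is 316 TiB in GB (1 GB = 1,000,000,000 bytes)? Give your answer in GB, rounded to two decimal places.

316 TiB = 316 × 2^40 bytes = 347,445,674,377,216 bytes
1 GB = 1,000,000,000 bytes
347,445,674,377,216 / 1,000,000,000 = 347,445.67 GB

347,445.67 GB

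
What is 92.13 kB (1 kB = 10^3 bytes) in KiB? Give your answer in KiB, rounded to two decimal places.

89.97 KiB

92.13 kB = 92.13 × 10^3 bytes = 92,130 bytes
1 KiB = 1,024 bytes
92,130 / 1,024 = 89.97 KiB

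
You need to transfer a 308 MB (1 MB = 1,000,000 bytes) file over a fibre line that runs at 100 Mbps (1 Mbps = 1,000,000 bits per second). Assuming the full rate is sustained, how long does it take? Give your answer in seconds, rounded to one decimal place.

308 MB = 308,000,000 bytes = 2,464,000,000 bits
100 Mbps = 100,000,000 bits/s
time = 2,464,000,000 / 100,000,000 = 24.6 s

24.6 seconds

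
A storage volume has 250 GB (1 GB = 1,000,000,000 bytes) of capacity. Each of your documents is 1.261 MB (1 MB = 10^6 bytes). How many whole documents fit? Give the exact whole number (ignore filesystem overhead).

Capacity: 250 GB = 250,000,000,000 bytes
Per item: 1.261 MB = 1,261,000 bytes
⌊250,000,000,000 / 1,261,000⌋ = 198,255

198,255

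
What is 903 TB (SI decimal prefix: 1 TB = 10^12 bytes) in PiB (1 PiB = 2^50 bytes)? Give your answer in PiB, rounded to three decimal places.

903 TB × 1,000,000,000,000 bytes/TB = 903,000,000,000,000 bytes
1 PiB = 1,125,899,906,842,624 bytes
903,000,000,000,000 / 1,125,899,906,842,624 = 0.802 PiB

0.802 PiB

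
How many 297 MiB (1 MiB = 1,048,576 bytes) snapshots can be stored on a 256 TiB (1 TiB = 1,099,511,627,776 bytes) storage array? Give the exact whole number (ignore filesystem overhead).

903,823

Capacity: 256 TiB = 281,474,976,710,656 bytes
Per item: 297 MiB = 311,427,072 bytes
⌊281,474,976,710,656 / 311,427,072⌋ = 903,823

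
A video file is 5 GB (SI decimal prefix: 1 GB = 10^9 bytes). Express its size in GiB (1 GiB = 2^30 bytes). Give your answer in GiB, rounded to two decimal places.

4.66 GiB

5 GB = 5 × 10^9 bytes = 5,000,000,000 bytes
1 GiB = 1,073,741,824 bytes
5,000,000,000 / 1,073,741,824 = 4.66 GiB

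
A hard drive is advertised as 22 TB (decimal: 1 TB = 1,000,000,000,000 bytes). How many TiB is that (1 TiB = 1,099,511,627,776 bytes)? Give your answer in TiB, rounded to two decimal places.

20.01 TiB

22 TB = 22 × 10^12 bytes = 22,000,000,000,000 bytes
1 TiB = 1,099,511,627,776 bytes
22,000,000,000,000 / 1,099,511,627,776 = 20.01 TiB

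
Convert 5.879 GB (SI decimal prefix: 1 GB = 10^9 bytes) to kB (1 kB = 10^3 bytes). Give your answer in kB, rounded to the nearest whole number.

5.879 GB × 1,000,000,000 bytes/GB = 5,879,000,000 bytes
1 kB = 1,000 bytes
5,879,000,000 / 1,000 = 5,879,000 kB

5,879,000 kB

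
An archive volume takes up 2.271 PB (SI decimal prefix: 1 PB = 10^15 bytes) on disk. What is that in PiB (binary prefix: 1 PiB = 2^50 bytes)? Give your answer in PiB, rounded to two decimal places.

2.271 PB × 1,000,000,000,000,000 bytes/PB = 2,271,000,000,000,000 bytes
1 PiB = 1,125,899,906,842,624 bytes
2,271,000,000,000,000 / 1,125,899,906,842,624 = 2.02 PiB

2.02 PiB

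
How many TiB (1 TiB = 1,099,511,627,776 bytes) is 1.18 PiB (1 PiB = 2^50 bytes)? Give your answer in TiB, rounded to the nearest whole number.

1.18 PiB × 1,125,899,906,842,624 bytes/PiB = 1,328,561,890,074,296.32 bytes
1 TiB = 1,099,511,627,776 bytes
1,328,561,890,074,296.32 / 1,099,511,627,776 = 1,208 TiB

1,208 TiB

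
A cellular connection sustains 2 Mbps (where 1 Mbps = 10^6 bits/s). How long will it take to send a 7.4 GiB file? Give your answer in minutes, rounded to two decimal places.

529.71 minutes

7.4 GiB = 7,945,689,497.6 bytes = 63,565,515,980.8 bits
2 Mbps = 2,000,000 bits/s
time = 63,565,515,980.8 / 2,000,000 = 31,782.758 s
31,782.758 s / 60 = 529.71 minutes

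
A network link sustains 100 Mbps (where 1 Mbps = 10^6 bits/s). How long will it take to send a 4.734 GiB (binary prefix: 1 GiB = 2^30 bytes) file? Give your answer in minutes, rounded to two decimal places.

6.78 minutes

4.734 GiB = 5,083,093,794.816 bytes = 40,664,750,358.528 bits
100 Mbps = 100,000,000 bits/s
time = 40,664,750,358.528 / 100,000,000 = 406.648 s
406.648 s / 60 = 6.78 minutes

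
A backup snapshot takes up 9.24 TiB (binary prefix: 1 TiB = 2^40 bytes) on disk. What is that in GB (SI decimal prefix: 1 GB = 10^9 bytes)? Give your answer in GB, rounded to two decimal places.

9.24 TiB × 1,099,511,627,776 bytes/TiB = 10,159,487,440,650.24 bytes
1 GB = 1,000,000,000 bytes
10,159,487,440,650.24 / 1,000,000,000 = 10,159.49 GB

10,159.49 GB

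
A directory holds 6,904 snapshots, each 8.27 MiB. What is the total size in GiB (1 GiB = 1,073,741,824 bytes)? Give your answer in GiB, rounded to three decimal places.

Total = 6,904 × 8.27 MiB = 57096.08 MiB
= 57096.08 × 1,048,576 bytes = 59,869,579,182.08 bytes
1 GiB = 1,073,741,824 bytes
59,869,579,182.08 / 1,073,741,824 = 55.758 GiB

55.758 GiB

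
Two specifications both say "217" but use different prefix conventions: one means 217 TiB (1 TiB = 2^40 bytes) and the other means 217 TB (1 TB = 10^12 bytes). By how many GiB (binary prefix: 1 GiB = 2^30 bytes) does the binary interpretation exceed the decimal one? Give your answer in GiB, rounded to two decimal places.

217 TiB = 217 × 1,099,511,627,776 = 238,594,023,227,392 bytes
217 TB = 217 × 1,000,000,000,000 = 217,000,000,000,000 bytes
difference = 21,594,023,227,392 bytes
21,594,023,227,392 / 1,073,741,824 = 20,111.00 GiB

20,111.00 GiB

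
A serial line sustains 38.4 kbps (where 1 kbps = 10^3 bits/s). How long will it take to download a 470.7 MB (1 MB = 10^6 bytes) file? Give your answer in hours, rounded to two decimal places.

27.24 hours

470.7 MB = 470,700,000 bytes = 3,765,600,000 bits
38.4 kbps = 38,400 bits/s
time = 3,765,600,000 / 38,400 = 98,062.5000 s
98,062.5000 s / 3600 = 27.24 hours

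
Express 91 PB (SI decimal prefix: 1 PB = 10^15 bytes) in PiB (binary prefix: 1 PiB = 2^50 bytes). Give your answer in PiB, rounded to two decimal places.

91 PB = 91 × 10^15 bytes = 91,000,000,000,000,000 bytes
1 PiB = 2^50 bytes = 1,125,899,906,842,624 bytes
91,000,000,000,000,000 / 1,125,899,906,842,624 = 80.82 PiB

80.82 PiB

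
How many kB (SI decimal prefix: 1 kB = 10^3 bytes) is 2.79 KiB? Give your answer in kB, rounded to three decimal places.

2.79 KiB × 1,024 bytes/KiB = 2,856.96 bytes
1 kB = 10^3 bytes = 1,000 bytes
2,856.96 / 1,000 = 2.857 kB

2.857 kB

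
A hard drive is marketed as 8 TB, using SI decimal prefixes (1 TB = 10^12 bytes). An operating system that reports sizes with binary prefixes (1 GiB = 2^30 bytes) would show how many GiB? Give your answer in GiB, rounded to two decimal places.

7,450.58 GiB

8 TB = 8 × 10^12 bytes = 8,000,000,000,000 bytes
1 GiB = 1,073,741,824 bytes
8,000,000,000,000 / 1,073,741,824 = 7,450.58 GiB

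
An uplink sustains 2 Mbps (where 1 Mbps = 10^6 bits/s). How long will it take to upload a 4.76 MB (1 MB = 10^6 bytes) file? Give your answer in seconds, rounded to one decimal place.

4.76 MB = 4,760,000 bytes = 38,080,000 bits
2 Mbps = 2,000,000 bits/s
time = 38,080,000 / 2,000,000 = 19.0 s

19.0 seconds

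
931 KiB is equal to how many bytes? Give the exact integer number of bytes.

931 × 1,024 = 953,344 bytes

953,344 bytes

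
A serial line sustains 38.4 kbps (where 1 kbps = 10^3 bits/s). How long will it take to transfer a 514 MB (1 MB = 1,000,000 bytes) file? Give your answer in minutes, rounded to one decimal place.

1,784.7 minutes

514 MB = 514,000,000 bytes = 4,112,000,000 bits
38.4 kbps = 38,400 bits/s
time = 4,112,000,000 / 38,400 = 107,083.33 s
107,083.33 s / 60 = 1,784.7 minutes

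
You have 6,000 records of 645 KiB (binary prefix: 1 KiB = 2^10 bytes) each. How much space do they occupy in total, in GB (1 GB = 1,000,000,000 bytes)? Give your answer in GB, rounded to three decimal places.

3.963 GB

Total = 6,000 × 645 KiB = 3,870,000 KiB
= 3,870,000 × 1,024 bytes = 3,962,880,000 bytes
1 GB = 1,000,000,000 bytes
3,962,880,000 / 1,000,000,000 = 3.963 GB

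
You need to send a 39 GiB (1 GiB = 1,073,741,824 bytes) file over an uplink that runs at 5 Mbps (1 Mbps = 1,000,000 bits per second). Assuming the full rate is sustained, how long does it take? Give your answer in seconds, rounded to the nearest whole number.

67,001 seconds

39 GiB = 41,875,931,136 bytes = 335,007,449,088 bits
5 Mbps = 5,000,000 bits/s
time = 335,007,449,088 / 5,000,000 = 67,001 s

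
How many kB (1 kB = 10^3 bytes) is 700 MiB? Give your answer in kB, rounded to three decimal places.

700 MiB = 700 × 2^20 bytes = 734,003,200 bytes
1 kB = 1,000 bytes
734,003,200 / 1,000 = 734,003.200 kB

734,003.200 kB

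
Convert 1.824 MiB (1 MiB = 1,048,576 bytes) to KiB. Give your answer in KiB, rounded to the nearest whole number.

1,868 KiB

1.824 MiB × 1,048,576 bytes/MiB = 1,912,602.624 bytes
1 KiB = 1,024 bytes
1,912,602.624 / 1,024 = 1,868 KiB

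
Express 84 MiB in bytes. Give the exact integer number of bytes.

84 × 1,048,576 = 88,080,384 bytes

88,080,384 bytes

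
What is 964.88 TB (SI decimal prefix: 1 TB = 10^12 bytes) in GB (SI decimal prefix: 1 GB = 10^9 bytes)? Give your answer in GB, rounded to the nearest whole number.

964,880 GB

964.88 TB = 964.88 × 10^12 bytes = 964,880,000,000,000 bytes
1 GB = 10^9 bytes = 1,000,000,000 bytes
964,880,000,000,000 / 1,000,000,000 = 964,880 GB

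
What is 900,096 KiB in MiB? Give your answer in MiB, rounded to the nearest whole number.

879 MiB

900,096 KiB × 1,024 bytes/KiB = 921,698,304 bytes
1 MiB = 1,048,576 bytes
921,698,304 / 1,048,576 = 879 MiB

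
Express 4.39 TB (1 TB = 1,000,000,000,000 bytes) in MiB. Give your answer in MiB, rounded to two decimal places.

4,186,630.25 MiB

4.39 TB = 4.39 × 10^12 bytes = 4,390,000,000,000 bytes
1 MiB = 1,048,576 bytes
4,390,000,000,000 / 1,048,576 = 4,186,630.25 MiB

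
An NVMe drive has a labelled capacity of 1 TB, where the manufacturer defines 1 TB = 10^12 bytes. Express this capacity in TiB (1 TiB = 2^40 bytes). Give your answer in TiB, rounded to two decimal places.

0.91 TiB

1 TB × 1,000,000,000,000 bytes/TB = 1,000,000,000,000 bytes
1 TiB = 1,099,511,627,776 bytes
1,000,000,000,000 / 1,099,511,627,776 = 0.91 TiB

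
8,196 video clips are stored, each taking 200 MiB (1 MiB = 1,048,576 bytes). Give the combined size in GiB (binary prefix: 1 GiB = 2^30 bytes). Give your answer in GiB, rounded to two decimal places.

1,600.78 GiB

Total = 8,196 × 200 MiB = 1,639,200 MiB
= 1,639,200 × 1,048,576 bytes = 1,718,825,779,200 bytes
1 GiB = 1,073,741,824 bytes
1,718,825,779,200 / 1,073,741,824 = 1,600.78 GiB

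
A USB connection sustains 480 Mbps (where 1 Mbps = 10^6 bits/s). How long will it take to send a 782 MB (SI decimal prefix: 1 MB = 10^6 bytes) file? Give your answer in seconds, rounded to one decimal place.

782 MB = 782,000,000 bytes = 6,256,000,000 bits
480 Mbps = 480,000,000 bits/s
time = 6,256,000,000 / 480,000,000 = 13.0 s

13.0 seconds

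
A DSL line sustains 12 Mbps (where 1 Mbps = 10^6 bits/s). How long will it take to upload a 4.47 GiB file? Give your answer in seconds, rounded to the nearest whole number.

3,200 seconds

4.47 GiB = 4,799,625,953.28 bytes = 38,397,007,626.24 bits
12 Mbps = 12,000,000 bits/s
time = 38,397,007,626.24 / 12,000,000 = 3,200 s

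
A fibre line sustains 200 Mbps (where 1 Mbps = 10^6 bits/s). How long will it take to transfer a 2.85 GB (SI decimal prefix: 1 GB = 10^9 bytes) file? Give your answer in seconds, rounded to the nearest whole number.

2.85 GB = 2,850,000,000 bytes = 22,800,000,000 bits
200 Mbps = 200,000,000 bits/s
time = 22,800,000,000 / 200,000,000 = 114 s

114 seconds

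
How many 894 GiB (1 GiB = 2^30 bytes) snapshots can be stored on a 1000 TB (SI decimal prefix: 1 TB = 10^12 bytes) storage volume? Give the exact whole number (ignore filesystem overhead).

Capacity: 1000 TB = 1,000,000,000,000,000 bytes
Per item: 894 GiB = 959,925,190,656 bytes
⌊1,000,000,000,000,000 / 959,925,190,656⌋ = 1,041

1,041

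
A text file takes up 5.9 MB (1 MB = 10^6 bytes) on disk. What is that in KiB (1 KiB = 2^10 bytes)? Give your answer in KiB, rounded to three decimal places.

5.9 MB × 1,000,000 bytes/MB = 5,900,000 bytes
1 KiB = 1,024 bytes
5,900,000 / 1,024 = 5,761.719 KiB

5,761.719 KiB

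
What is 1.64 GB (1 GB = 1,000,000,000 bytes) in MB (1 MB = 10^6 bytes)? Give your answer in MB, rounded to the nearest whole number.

1.64 GB = 1.64 × 10^9 bytes = 1,640,000,000 bytes
1 MB = 1,000,000 bytes
1,640,000,000 / 1,000,000 = 1,640 MB

1,640 MB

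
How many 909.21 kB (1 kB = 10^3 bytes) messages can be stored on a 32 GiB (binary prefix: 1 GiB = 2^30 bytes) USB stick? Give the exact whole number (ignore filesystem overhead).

Capacity: 32 GiB = 34,359,738,368 bytes
Per item: 909.21 kB = 909,210 bytes
⌊34,359,738,368 / 909,210⌋ = 37,790

37,790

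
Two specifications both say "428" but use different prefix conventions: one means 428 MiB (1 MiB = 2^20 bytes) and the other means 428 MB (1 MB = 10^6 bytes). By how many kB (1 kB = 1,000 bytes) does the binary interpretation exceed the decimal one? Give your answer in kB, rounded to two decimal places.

428 MiB = 428 × 1,048,576 = 448,790,528 bytes
428 MB = 428 × 1,000,000 = 428,000,000 bytes
difference = 20,790,528 bytes
20,790,528 / 1,000 = 20,790.53 kB

20,790.53 kB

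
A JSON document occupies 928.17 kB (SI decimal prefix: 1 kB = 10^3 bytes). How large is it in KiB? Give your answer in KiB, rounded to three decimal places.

906.416 KiB

928.17 kB × 1,000 bytes/kB = 928,170 bytes
1 KiB = 1,024 bytes
928,170 / 1,024 = 906.416 KiB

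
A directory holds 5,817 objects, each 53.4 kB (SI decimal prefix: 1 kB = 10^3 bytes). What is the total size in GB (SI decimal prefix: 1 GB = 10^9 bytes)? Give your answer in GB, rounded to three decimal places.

Total = 5,817 × 53.4 kB = 310627.8 kB
= 310627.8 × 1,000 bytes = 310,627,800 bytes
1 GB = 1,000,000,000 bytes
310,627,800 / 1,000,000,000 = 0.311 GB

0.311 GB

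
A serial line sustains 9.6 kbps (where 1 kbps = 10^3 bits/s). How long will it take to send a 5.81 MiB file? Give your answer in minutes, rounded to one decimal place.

84.6 minutes

5.81 MiB = 6,092,226.56 bytes = 48,737,812.48 bits
9.6 kbps = 9,600 bits/s
time = 48,737,812.48 / 9,600 = 5,076.86 s
5,076.86 s / 60 = 84.6 minutes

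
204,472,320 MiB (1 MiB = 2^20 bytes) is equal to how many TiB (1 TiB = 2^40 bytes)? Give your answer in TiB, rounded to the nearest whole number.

204,472,320 MiB × 1,048,576 bytes/MiB = 214,404,767,416,320 bytes
1 TiB = 2^40 bytes = 1,099,511,627,776 bytes
214,404,767,416,320 / 1,099,511,627,776 = 195 TiB

195 TiB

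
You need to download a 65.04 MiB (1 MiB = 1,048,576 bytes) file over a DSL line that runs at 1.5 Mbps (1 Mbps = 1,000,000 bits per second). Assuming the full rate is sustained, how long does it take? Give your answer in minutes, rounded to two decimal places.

6.06 minutes

65.04 MiB = 68,199,383.04 bytes = 545,595,064.32 bits
1.5 Mbps = 1,500,000 bits/s
time = 545,595,064.32 / 1,500,000 = 363.730 s
363.730 s / 60 = 6.06 minutes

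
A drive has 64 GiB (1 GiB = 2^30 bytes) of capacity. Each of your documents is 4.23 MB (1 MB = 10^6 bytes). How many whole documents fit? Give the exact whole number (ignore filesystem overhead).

16,245

Capacity: 64 GiB = 68,719,476,736 bytes
Per item: 4.23 MB = 4,230,000 bytes
⌊68,719,476,736 / 4,230,000⌋ = 16,245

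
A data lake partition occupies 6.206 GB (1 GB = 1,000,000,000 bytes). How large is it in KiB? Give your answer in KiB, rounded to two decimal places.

6.206 GB = 6.206 × 10^9 bytes = 6,206,000,000 bytes
1 KiB = 1,024 bytes
6,206,000,000 / 1,024 = 6,060,546.88 KiB

6,060,546.88 KiB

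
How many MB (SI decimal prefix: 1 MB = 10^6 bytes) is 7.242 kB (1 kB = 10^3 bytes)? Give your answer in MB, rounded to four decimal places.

7.242 kB = 7.242 × 10^3 bytes = 7,242 bytes
1 MB = 1,000,000 bytes
7,242 / 1,000,000 = 0.0072 MB

0.0072 MB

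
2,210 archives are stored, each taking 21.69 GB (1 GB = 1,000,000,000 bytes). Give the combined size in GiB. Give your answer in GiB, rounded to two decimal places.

Total = 2,210 × 21.69 GB = 47934.9 GB
= 47934.9 × 1,000,000,000 bytes = 47,934,900,000,000 bytes
1 GiB = 1,073,741,824 bytes
47,934,900,000,000 / 1,073,741,824 = 44,642.85 GiB

44,642.85 GiB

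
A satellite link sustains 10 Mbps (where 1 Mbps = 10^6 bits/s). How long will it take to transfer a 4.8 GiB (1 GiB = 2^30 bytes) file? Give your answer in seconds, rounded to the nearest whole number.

4,123 seconds

4.8 GiB = 5,153,960,755.2 bytes = 41,231,686,041.6 bits
10 Mbps = 10,000,000 bits/s
time = 41,231,686,041.6 / 10,000,000 = 4,123 s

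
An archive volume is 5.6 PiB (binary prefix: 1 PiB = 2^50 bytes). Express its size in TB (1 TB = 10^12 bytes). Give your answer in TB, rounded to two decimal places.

5.6 PiB = 5.6 × 2^50 bytes = 6,305,039,478,318,694.4 bytes
1 TB = 10^12 bytes = 1,000,000,000,000 bytes
6,305,039,478,318,694.4 / 1,000,000,000,000 = 6,305.04 TB

6,305.04 TB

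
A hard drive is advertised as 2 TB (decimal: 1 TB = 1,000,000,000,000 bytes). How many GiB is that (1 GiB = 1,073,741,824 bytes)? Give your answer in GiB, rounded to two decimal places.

1,862.65 GiB

2 TB = 2 × 10^12 bytes = 2,000,000,000,000 bytes
1 GiB = 1,073,741,824 bytes
2,000,000,000,000 / 1,073,741,824 = 1,862.65 GiB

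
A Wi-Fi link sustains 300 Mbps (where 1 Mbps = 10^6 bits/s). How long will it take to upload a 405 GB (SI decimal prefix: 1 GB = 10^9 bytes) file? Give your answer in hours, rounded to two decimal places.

3.00 hours

405 GB = 405,000,000,000 bytes = 3,240,000,000,000 bits
300 Mbps = 300,000,000 bits/s
time = 3,240,000,000,000 / 300,000,000 = 10,800.0000 s
10,800.0000 s / 3600 = 3.00 hours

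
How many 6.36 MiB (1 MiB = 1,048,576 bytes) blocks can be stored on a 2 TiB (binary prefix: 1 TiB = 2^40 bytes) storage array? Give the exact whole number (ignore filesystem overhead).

Capacity: 2 TiB = 2,199,023,255,552 bytes
Per item: 6.36 MiB = 6,668,943.36 bytes
⌊2,199,023,255,552 / 6,668,943.36⌋ = 329,740

329,740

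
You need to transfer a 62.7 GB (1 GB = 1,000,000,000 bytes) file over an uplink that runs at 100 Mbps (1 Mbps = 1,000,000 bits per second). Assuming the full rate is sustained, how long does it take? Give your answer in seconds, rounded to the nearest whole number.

62.7 GB = 62,700,000,000 bytes = 501,600,000,000 bits
100 Mbps = 100,000,000 bits/s
time = 501,600,000,000 / 100,000,000 = 5,016 s

5,016 seconds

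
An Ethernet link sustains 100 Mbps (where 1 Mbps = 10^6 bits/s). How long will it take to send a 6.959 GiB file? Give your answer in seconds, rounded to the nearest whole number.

6.959 GiB = 7,472,169,353.216 bytes = 59,777,354,825.728 bits
100 Mbps = 100,000,000 bits/s
time = 59,777,354,825.728 / 100,000,000 = 598 s

598 seconds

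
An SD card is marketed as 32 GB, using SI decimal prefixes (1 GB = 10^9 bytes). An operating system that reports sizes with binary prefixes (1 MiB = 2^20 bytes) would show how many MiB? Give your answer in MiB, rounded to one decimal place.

32 GB = 32 × 10^9 bytes = 32,000,000,000 bytes
1 MiB = 2^20 bytes = 1,048,576 bytes
32,000,000,000 / 1,048,576 = 30,517.6 MiB

30,517.6 MiB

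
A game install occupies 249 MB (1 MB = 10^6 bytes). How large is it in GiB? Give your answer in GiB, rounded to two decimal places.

249 MB × 1,000,000 bytes/MB = 249,000,000 bytes
1 GiB = 2^30 bytes = 1,073,741,824 bytes
249,000,000 / 1,073,741,824 = 0.23 GiB

0.23 GiB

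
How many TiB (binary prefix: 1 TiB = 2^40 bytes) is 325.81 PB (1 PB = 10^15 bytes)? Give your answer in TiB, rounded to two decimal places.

325.81 PB = 325.81 × 10^15 bytes = 325,810,000,000,000,000 bytes
1 TiB = 2^40 bytes = 1,099,511,627,776 bytes
325,810,000,000,000,000 / 1,099,511,627,776 = 296,322.47 TiB

296,322.47 TiB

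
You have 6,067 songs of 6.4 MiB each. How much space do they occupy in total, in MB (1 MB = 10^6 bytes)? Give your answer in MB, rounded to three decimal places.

Total = 6,067 × 6.4 MiB = 38828.8 MiB
= 38828.8 × 1,048,576 bytes = 40,714,947,788.8 bytes
1 MB = 1,000,000 bytes
40,714,947,788.8 / 1,000,000 = 40,714.948 MB

40,714.948 MB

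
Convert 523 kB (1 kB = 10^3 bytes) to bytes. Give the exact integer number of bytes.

523,000 bytes

523 × 1,000 = 523,000 bytes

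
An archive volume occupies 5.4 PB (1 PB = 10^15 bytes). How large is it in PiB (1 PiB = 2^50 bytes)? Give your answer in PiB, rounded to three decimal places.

4.796 PiB

5.4 PB = 5.4 × 10^15 bytes = 5,400,000,000,000,000 bytes
1 PiB = 2^50 bytes = 1,125,899,906,842,624 bytes
5,400,000,000,000,000 / 1,125,899,906,842,624 = 4.796 PiB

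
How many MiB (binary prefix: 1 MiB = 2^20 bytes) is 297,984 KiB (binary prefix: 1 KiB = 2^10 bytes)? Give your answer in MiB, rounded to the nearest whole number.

297,984 KiB × 1,024 bytes/KiB = 305,135,616 bytes
1 MiB = 1,048,576 bytes
305,135,616 / 1,048,576 = 291 MiB

291 MiB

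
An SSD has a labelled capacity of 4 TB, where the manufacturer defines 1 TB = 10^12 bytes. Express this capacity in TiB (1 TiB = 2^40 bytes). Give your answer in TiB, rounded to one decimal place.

4 TB = 4 × 10^12 bytes = 4,000,000,000,000 bytes
1 TiB = 2^40 bytes = 1,099,511,627,776 bytes
4,000,000,000,000 / 1,099,511,627,776 = 3.6 TiB

3.6 TiB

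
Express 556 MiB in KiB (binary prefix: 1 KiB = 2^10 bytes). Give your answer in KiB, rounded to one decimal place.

569,344.0 KiB

556 MiB × 1,048,576 bytes/MiB = 583,008,256 bytes
1 KiB = 2^10 bytes = 1,024 bytes
583,008,256 / 1,024 = 569,344.0 KiB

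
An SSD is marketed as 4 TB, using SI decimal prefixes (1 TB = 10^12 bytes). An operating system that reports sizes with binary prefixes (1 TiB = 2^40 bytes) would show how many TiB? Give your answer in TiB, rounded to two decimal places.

4 TB = 4 × 10^12 bytes = 4,000,000,000,000 bytes
1 TiB = 2^40 bytes = 1,099,511,627,776 bytes
4,000,000,000,000 / 1,099,511,627,776 = 3.64 TiB

3.64 TiB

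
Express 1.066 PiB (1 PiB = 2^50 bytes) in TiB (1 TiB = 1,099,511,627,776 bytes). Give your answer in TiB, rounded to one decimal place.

1,091.6 TiB

1.066 PiB × 1,125,899,906,842,624 bytes/PiB = 1,200,209,300,694,237.184 bytes
1 TiB = 2^40 bytes = 1,099,511,627,776 bytes
1,200,209,300,694,237.184 / 1,099,511,627,776 = 1,091.6 TiB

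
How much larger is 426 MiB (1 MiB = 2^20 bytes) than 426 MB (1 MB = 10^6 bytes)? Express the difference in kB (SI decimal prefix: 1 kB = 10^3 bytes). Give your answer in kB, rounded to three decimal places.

20,693.376 kB

426 MiB = 426 × 1,048,576 = 446,693,376 bytes
426 MB = 426 × 1,000,000 = 426,000,000 bytes
difference = 20,693,376 bytes
20,693,376 / 1,000 = 20,693.376 kB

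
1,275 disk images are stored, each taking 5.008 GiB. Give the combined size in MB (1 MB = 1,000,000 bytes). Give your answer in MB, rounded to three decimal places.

Total = 1,275 × 5.008 GiB = 6385.2 GiB
= 6385.2 × 1,073,741,824 bytes = 6,856,056,294,604.8 bytes
1 MB = 1,000,000 bytes
6,856,056,294,604.8 / 1,000,000 = 6,856,056.295 MB

6,856,056.295 MB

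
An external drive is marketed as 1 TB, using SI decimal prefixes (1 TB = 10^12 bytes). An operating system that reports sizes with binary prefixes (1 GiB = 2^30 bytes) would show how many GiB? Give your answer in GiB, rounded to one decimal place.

931.3 GiB

1 TB = 1 × 10^12 bytes = 1,000,000,000,000 bytes
1 GiB = 1,073,741,824 bytes
1,000,000,000,000 / 1,073,741,824 = 931.3 GiB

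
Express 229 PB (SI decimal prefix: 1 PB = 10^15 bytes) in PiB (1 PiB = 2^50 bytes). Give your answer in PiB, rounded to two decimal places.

229 PB × 1,000,000,000,000,000 bytes/PB = 229,000,000,000,000,000 bytes
1 PiB = 2^50 bytes = 1,125,899,906,842,624 bytes
229,000,000,000,000,000 / 1,125,899,906,842,624 = 203.39 PiB

203.39 PiB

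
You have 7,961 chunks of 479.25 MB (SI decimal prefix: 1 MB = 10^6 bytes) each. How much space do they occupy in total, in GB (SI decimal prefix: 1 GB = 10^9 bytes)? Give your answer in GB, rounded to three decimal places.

3,815.309 GB

Total = 7,961 × 479.25 MB = 3815309.25 MB
= 3815309.25 × 1,000,000 bytes = 3,815,309,250,000 bytes
1 GB = 1,000,000,000 bytes
3,815,309,250,000 / 1,000,000,000 = 3,815.309 GB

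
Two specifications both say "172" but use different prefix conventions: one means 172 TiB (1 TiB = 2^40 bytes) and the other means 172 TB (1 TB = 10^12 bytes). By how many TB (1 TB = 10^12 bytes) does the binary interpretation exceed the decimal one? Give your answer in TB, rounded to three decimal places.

172 TiB = 172 × 1,099,511,627,776 = 189,115,999,977,472 bytes
172 TB = 172 × 1,000,000,000,000 = 172,000,000,000,000 bytes
difference = 17,115,999,977,472 bytes
17,115,999,977,472 / 1,000,000,000,000 = 17.116 TB

17.116 TB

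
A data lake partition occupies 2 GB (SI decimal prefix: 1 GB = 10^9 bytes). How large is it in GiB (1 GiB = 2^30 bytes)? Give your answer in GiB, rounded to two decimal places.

2 GB = 2 × 10^9 bytes = 2,000,000,000 bytes
1 GiB = 1,073,741,824 bytes
2,000,000,000 / 1,073,741,824 = 1.86 GiB

1.86 GiB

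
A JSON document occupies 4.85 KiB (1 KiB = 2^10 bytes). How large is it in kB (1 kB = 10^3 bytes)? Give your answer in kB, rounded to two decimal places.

4.97 kB

4.85 KiB × 1,024 bytes/KiB = 4,966.4 bytes
1 kB = 1,000 bytes
4,966.4 / 1,000 = 4.97 kB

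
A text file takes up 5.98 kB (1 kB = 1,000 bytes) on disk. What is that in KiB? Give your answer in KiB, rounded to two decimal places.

5.84 KiB

5.98 kB × 1,000 bytes/kB = 5,980 bytes
1 KiB = 2^10 bytes = 1,024 bytes
5,980 / 1,024 = 5.84 KiB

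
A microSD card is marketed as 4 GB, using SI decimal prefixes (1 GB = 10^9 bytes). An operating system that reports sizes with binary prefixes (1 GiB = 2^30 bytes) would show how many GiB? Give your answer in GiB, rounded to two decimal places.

3.73 GiB

4 GB × 1,000,000,000 bytes/GB = 4,000,000,000 bytes
1 GiB = 2^30 bytes = 1,073,741,824 bytes
4,000,000,000 / 1,073,741,824 = 3.73 GiB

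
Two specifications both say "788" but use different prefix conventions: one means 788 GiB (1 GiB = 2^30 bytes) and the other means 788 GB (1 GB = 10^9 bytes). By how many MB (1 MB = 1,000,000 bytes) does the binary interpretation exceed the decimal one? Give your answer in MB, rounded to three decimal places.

788 GiB = 788 × 1,073,741,824 = 846,108,557,312 bytes
788 GB = 788 × 1,000,000,000 = 788,000,000,000 bytes
difference = 58,108,557,312 bytes
58,108,557,312 / 1,000,000 = 58,108.557 MB

58,108.557 MB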